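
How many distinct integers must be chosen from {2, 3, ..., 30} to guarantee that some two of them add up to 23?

20

A set avoiding the sum 23 can contain at most one of each pair {x, 23−x}, plus the 9 elements whose complement lies outside the range.
The integers 12, …, 30 (19 of them) are such a set: any two sum to at least 12+13 = 25 > 23.
By pigeonhole, any 20th integer completes one of the 10 pairs, so 20 choices force a sum of 23.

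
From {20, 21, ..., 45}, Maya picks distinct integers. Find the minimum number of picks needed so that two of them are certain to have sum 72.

18

Two chosen integers sum to 72 exactly when both halves of some pair {x, 72−x} with 27 ≤ x ≤ 72−x ≤ 45 are chosen — 9 such pairs.
The remaining 8 elements (those with no distinct partner in range) can never complete a 72-sum, so the worst case takes all of them and one from each pair: 8 + 9 = 17.
The 18th integer has to be the second member of some pair, so 17 + 1 = 18.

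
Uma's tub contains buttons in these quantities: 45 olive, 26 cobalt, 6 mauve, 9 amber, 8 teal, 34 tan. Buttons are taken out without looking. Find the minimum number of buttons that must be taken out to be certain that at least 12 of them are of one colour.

An adversary could hand out at most 11 buttons per colour (mauve, amber, teal run out sooner): 11 + 11 + 6 + 9 + 8 + 11 = 56 buttons and still no colour has 12.
One more button lands in a colour already at 11, so 57 draws are enough and 56 are not.

57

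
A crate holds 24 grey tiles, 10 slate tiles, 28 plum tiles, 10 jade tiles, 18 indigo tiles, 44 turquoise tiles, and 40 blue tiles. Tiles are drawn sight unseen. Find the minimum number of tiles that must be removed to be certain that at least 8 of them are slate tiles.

In the worst case for collecting slate tiles, every non-slate tile comes out first.
There are 24 + 28 + 10 + 18 + 44 + 40 = 164 non-slate tiles altogether.
After those, each further tile must be slate, so 164 + 8 = 172 draws guarantee 8 slate tiles.

172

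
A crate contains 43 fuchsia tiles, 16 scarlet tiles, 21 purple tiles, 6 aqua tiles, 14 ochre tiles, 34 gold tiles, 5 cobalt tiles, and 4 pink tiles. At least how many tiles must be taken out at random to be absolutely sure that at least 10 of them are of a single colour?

An adversary could hand out at most 9 tiles per colour (aqua, cobalt, pink run out sooner): 9 + 9 + 9 + 6 + 9 + 9 + 5 + 4 = 60 tiles and still no colour has 10.
By pigeonhole, one more tile lands in a colour already at 9, so 61 draws are enough and 60 are not.

61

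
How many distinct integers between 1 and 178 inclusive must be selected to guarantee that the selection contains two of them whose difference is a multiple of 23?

Integers whose pairwise differences are multiples of 23 are exactly those sharing a remainder mod 23. Pigeonhole: the 23 residue classes mod 23 are the pigeonholes.
With 23 integers one could put 1 in each residue class and have no class reach 2.
The 24th integer pushes some class to 2, so 23·1 + 1 = 24.

24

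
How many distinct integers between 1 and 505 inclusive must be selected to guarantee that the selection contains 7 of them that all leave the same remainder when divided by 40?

The 40 residue classes mod 40 are the pigeonholes.
With 240 integers one could put 6 in each residue class and have no class reach 7.
The 241st integer pushes some class to 7, so 40·6 + 1 = 241.

241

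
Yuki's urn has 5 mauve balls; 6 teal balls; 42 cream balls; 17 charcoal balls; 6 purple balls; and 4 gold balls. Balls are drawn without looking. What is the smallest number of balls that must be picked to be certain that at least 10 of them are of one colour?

40

An adversary could hand out at most 9 balls per colour (4 colours run out sooner): 5 + 6 + 9 + 9 + 6 + 4 = 39 balls and still no colour has 10.
Pigeonhole: one more ball lands in a colour already at 9, so 40 draws are enough and 39 are not.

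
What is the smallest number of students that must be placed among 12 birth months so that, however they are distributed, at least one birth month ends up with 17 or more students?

193

With 192 students one could put exactly 16 in each of the 12 birth months, and no birth month would reach 17.
One more student must land in a birth month that already has 16, giving it 17.
So 12 × 16 + 1 = 193 students are required.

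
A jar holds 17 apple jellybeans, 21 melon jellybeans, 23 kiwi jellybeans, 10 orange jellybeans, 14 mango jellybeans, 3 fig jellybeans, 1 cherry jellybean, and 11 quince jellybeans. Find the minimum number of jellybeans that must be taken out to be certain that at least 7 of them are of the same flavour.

Pigeonhole: put each drawn jellybean into a box by flavour. The largest draw with every box below 7 takes min(count, 6) from each flavour; flavours with fewer than 6 contribute all they have.
Σ min(cᵢ, 6) = 6 + 6 + 6 + 6 + 6 + 3 + 1 + 6 = 40.
Draw number 40 + 1 = 41 must push one box to 7.

41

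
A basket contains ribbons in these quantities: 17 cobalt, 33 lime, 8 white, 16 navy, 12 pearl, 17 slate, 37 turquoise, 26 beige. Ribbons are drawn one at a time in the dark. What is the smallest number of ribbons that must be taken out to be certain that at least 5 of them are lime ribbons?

In the worst case for collecting lime ribbons, every non-lime ribbon comes out first.
There are 17 + 8 + 16 + 12 + 17 + 37 + 26 = 133 non-lime ribbons altogether.
After those, each further ribbon must be lime, so 133 + 5 = 138 draws guarantee 5 lime ribbons.

138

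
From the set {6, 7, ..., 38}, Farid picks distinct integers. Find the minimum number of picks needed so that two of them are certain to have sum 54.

Two chosen integers sum to 54 exactly when both halves of some pair {x, 54−x} with 16 ≤ x ≤ 54−x ≤ 38 are chosen — 11 such pairs.
The remaining 11 elements (those with no distinct partner in range) can never complete a 54-sum, so the worst case takes all of them and one from each pair: 11 + 11 = 22.
The 23rd integer has to be the second member of some pair, so 22 + 1 = 23.

23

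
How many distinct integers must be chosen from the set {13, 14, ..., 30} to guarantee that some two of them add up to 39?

12

A set avoiding the sum 39 can contain at most one of each pair {x, 39−x}, plus the 4 elements whose complement lies outside the range.
The integers 20, …, 30 (11 of them) are such a set: any two sum to at least 20+21 = 41 > 39.
Pigeonhole: any 12th integer completes one of the 7 pairs, so 12 choices force a sum of 39.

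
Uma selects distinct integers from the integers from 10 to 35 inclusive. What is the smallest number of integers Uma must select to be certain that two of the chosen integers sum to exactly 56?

20

A set avoiding the sum 56 can contain at most one of each pair {x, 56−x}, plus the 12 elements whose complement lies outside the range or equal to its own complement.
The integers 10, …, 28 (19 of them) are such a set: any two sum to at least 10+11 = 21 and at most 27+28 = 55 < 56.
Any 20th integer completes one of the 7 pairs, so 20 choices force a sum of 56.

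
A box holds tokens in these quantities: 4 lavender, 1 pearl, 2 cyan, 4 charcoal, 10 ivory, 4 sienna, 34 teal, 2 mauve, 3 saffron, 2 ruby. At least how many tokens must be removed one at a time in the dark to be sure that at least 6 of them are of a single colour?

By the pigeonhole principle, the 10 colours are the holes; the tokens drawn are the pigeons.
To avoid 6 of any one colour, the worst case takes at most 5 of each colour, or every token of a colour that has fewer than 5.
That gives 4 + 1 + 2 + 4 + 5 + 4 + 5 + 2 + 3 + 2 = 32 tokens with no colour reaching 6.
The next token forces some colour to 6, so 32 + 1 = 33.

33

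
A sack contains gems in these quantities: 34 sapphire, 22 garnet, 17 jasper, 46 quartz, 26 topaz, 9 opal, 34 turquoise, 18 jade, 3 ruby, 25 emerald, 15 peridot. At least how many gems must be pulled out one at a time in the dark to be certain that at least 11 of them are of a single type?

103

An adversary could hand out at most 10 gems per type (opal, ruby run out sooner): 10 + 10 + 10 + 10 + 10 + 9 + 10 + 10 + 3 + 10 + 10 = 102 gems and still no type has 11.
By pigeonhole, one more gem lands in a type already at 10, so 103 draws are enough and 102 are not.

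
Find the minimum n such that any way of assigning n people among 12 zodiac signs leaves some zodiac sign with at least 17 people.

With 192 people one could put exactly 16 in each of the 12 zodiac signs, and no zodiac sign would reach 17.
By pigeonhole, one more person must land in a zodiac sign that already has 16, giving it 17.
So 12 × 16 + 1 = 193 people are required.

193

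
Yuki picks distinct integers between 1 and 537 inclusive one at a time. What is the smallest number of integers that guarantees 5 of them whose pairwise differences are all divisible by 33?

Integers whose pairwise differences are multiples of 33 are exactly those sharing a remainder mod 33. The 33 residue classes mod 33 are the pigeonholes.
With 132 integers one could put 4 in each residue class and have no class reach 5.
The 133rd integer pushes some class to 5, so 33·4 + 1 = 133.

133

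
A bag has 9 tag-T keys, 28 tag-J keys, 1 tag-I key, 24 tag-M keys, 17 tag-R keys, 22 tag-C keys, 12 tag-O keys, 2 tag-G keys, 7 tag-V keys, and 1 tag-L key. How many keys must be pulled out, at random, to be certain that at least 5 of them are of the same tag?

33

An adversary could hand out at most 4 keys per tag (tag-I, tag-G, tag-L run out sooner): 4 + 4 + 1 + 4 + 4 + 4 + 4 + 2 + 4 + 1 = 32 keys and still no tag has 5.
By the pigeonhole principle, one more key lands in a tag already at 4, so 33 draws are enough and 32 are not.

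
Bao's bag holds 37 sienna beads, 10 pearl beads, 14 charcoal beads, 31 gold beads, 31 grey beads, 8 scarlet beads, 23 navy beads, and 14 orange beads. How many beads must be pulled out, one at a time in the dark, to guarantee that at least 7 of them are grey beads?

144

In the worst case for collecting grey beads, every non-grey bead comes out first.
There are 37 + 10 + 14 + 31 + 8 + 23 + 14 = 137 non-grey beads altogether.
After those, each further bead must be grey, so 137 + 7 = 144 draws guarantee 7 grey beads.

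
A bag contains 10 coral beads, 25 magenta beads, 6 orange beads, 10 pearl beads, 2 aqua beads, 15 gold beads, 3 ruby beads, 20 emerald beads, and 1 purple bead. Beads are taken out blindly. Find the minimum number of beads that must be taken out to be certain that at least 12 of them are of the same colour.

An adversary could hand out at most 11 beads per colour (6 colours run out sooner): 10 + 11 + 6 + 10 + 2 + 11 + 3 + 11 + 1 = 65 beads and still no colour has 12.
By pigeonhole, one more bead lands in a colour already at 11, so 66 draws are enough and 65 are not.

66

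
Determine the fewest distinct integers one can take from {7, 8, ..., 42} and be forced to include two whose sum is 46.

Two chosen integers sum to 46 exactly when both halves of some pair {x, 46−x} with 7 ≤ x ≤ 46−x ≤ 39 are chosen — 16 such pairs.
The remaining 4 elements (those with no distinct partner in range) can never complete a 46-sum, so the worst case takes all of them and one from each pair: 4 + 16 = 20.
The 21st integer has to be the second member of some pair, so 20 + 1 = 21.

21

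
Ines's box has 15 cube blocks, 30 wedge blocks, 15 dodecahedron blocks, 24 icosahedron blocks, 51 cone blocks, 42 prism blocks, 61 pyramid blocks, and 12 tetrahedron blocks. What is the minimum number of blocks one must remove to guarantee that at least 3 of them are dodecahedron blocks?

238

In the worst case for collecting dodecahedron blocks, every non-dodecahedron block comes out first.
There are 15 + 30 + 24 + 51 + 42 + 61 + 12 = 235 non-dodecahedron blocks altogether.
After those, each further block must be dodecahedron, so 235 + 3 = 238 draws guarantee 3 dodecahedron blocks.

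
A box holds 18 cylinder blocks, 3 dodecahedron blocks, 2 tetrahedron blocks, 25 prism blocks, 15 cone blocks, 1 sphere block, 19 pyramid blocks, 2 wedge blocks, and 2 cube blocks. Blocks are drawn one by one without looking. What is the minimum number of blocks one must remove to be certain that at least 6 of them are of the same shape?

31

An adversary could hand out at most 5 blocks per shape (5 shapes run out sooner): 5 + 3 + 2 + 5 + 5 + 1 + 5 + 2 + 2 = 30 blocks and still no shape has 6.
By the pigeonhole principle, one more block lands in a shape already at 5, so 31 draws are enough and 30 are not.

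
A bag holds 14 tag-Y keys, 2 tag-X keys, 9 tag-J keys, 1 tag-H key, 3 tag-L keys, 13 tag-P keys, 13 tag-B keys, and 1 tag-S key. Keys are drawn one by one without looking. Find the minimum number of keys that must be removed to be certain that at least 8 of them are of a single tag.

36

An adversary could hand out at most 7 keys per tag (4 tags run out sooner): 7 + 2 + 7 + 1 + 3 + 7 + 7 + 1 = 35 keys and still no tag has 8.
By pigeonhole, one more key lands in a tag already at 7, so 36 draws are enough and 35 are not.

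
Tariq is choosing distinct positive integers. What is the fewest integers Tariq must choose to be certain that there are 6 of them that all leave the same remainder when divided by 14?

Pigeonhole: the 14 residue classes mod 14 are the pigeonholes.
With 70 integers one could put 5 in each residue class and have no class reach 6.
The 71st integer pushes some class to 6, so 14·5 + 1 = 71.

71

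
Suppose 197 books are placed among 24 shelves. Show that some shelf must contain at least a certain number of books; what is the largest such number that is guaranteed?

9

Pigeonhole: the 24 shelves are the holes and the 197 books are the pigeons.
If every shelf held at most 8 books, the total would be at most 24 × 8 = 192, which is less than 197.
So some shelf holds at least ⌈197/24⌉ = 9 books.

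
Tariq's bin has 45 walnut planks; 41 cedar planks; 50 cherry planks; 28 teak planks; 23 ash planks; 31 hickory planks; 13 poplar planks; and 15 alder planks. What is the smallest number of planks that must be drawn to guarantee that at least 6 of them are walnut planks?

207

In the worst case for collecting walnut planks, every non-walnut plank comes out first.
There are 41 + 50 + 28 + 23 + 31 + 13 + 15 = 201 non-walnut planks altogether.
After those, each further plank must be walnut, so 201 + 6 = 207 draws guarantee 6 walnut planks.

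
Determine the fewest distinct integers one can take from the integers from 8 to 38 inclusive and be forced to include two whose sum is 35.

22

Two chosen integers sum to 35 exactly when both halves of some pair {x, 35−x} with 8 ≤ x ≤ 35−x ≤ 27 are chosen — 10 such pairs.
The remaining 11 elements (those with no distinct partner in range) can never complete a 35-sum, so the worst case takes all of them and one from each pair: 11 + 10 = 21.
By the pigeonhole principle, the 22nd integer has to be the second member of some pair, so 21 + 1 = 22.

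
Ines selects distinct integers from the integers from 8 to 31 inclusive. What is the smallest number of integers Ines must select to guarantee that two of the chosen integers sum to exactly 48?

18

A set avoiding the sum 48 can contain at most one of each pair {x, 48−x}, plus the 10 elements whose complement lies outside the range or equal to its own complement.
The integers 8, …, 24 (17 of them) are such a set: any two sum to at least 8+9 = 17 and at most 23+24 = 47 < 48.
Pigeonhole: any 18th integer completes one of the 7 pairs, so 18 choices force a sum of 48.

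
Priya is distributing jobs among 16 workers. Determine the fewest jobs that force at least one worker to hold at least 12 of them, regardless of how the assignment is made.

With 176 jobs one could put exactly 11 in each of the 16 workers, and no worker would reach 12.
One more job must land in a worker that already has 11, giving it 12.
So 16 × 11 + 1 = 177 jobs are required.

177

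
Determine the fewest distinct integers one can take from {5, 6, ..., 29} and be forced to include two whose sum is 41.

Group the elements by complementary pair {x, 41−x}: {12,29}, {13,28}, {14,27}, …, giving 9 two-element pairs and 7 integers whose partner 41−x falls outside [5,29].
By pigeonhole, treating each of those 16 groups as a pigeonhole, one can pick one integer per group — 16 integers — with no two summing to 41.
The 17th integer lands in an occupied pair, forcing a sum of 41.

17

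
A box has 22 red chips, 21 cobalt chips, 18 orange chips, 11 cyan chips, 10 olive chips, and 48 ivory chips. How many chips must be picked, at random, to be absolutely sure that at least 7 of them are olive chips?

127

In the worst case for collecting olive chips, every non-olive chip comes out first.
There are 22 + 21 + 18 + 11 + 48 = 120 non-olive chips altogether.
After those, each further chip must be olive, so 120 + 7 = 127 draws guarantee 7 olive chips.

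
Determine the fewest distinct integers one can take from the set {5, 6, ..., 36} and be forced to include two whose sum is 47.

20

Two chosen integers sum to 47 exactly when both halves of some pair {x, 47−x} with 11 ≤ x ≤ 47−x ≤ 36 are chosen — 13 such pairs.
The remaining 6 elements (those with no distinct partner in range) can never complete a 47-sum, so the worst case takes all of them and one from each pair: 6 + 13 = 19.
The 20th integer has to be the second member of some pair, so 19 + 1 = 20.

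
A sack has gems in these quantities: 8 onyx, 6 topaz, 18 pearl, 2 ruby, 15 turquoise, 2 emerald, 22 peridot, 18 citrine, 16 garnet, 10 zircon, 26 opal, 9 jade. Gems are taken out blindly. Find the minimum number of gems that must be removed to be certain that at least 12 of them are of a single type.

104

Put each drawn gem into a box by type. The largest draw with every box below 12 takes min(count, 11) from each type; types with fewer than 11 contribute all they have.
Σ min(cᵢ, 11) = 8 + 6 + 11 + 2 + 11 + 2 + 11 + 11 + 11 + 10 + 11 + 9 = 103.
Draw number 103 + 1 = 104 must push one box to 12.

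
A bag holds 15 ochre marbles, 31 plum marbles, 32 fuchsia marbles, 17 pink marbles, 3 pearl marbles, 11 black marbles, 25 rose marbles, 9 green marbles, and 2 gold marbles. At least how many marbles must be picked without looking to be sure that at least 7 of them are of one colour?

The 9 colours are the holes; the marbles drawn are the pigeons.
To avoid 7 of any one colour, the worst case takes at most 6 of each colour, or every marble of a colour that has fewer than 6.
That gives 6 + 6 + 6 + 6 + 3 + 6 + 6 + 6 + 2 = 47 marbles with no colour reaching 7.
The next marble forces some colour to 7, so 47 + 1 = 48.

48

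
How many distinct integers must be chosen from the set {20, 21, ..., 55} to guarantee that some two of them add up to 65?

Two chosen integers sum to 65 exactly when both halves of some pair {x, 65−x} with 20 ≤ x ≤ 65−x ≤ 45 are chosen — 13 such pairs.
The remaining 10 elements (those with no distinct partner in range) can never complete a 65-sum, so the worst case takes all of them and one from each pair: 10 + 13 = 23.
By pigeonhole, the 24th integer has to be the second member of some pair, so 23 + 1 = 24.

24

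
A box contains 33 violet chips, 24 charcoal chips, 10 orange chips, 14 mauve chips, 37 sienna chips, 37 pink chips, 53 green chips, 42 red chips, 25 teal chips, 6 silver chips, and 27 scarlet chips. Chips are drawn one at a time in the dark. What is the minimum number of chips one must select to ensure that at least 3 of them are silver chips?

305

In the worst case for collecting silver chips, every non-silver chip comes out first.
There are 33 + 24 + 10 + 14 + 37 + 37 + 53 + 42 + 25 + 27 = 302 non-silver chips altogether.
After those, each further chip must be silver, so 302 + 3 = 305 draws guarantee 3 silver chips.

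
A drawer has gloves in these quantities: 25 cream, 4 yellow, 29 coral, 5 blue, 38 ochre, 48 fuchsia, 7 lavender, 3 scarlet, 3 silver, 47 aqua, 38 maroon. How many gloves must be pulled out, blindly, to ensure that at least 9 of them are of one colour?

An adversary could hand out at most 8 gloves per colour (5 colours run out sooner): 8 + 4 + 8 + 5 + 8 + 8 + 7 + 3 + 3 + 8 + 8 = 70 gloves and still no colour has 9.
By the pigeonhole principle, one more glove lands in a colour already at 8, so 71 draws are enough and 70 are not.

71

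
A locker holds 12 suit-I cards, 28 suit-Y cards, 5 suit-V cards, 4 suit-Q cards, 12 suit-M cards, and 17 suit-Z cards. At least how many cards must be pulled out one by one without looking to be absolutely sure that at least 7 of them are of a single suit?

Pigeonhole: put each drawn card into a box by suit. The largest draw with every box below 7 takes min(count, 6) from each suit; suits with fewer than 6 contribute all they have.
Σ min(cᵢ, 6) = 6 + 6 + 5 + 4 + 6 + 6 = 33.
Draw number 33 + 1 = 34 must push one box to 7.

34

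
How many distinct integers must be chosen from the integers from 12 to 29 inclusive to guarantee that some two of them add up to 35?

13

A set avoiding the sum 35 can contain at most one of each pair {x, 35−x}, plus the 6 elements whose complement lies outside the range.
The integers 18, …, 29 (12 of them) are such a set: any two sum to at least 18+19 = 37 > 35.
Pigeonhole: any 13th integer completes one of the 6 pairs, so 13 choices force a sum of 35.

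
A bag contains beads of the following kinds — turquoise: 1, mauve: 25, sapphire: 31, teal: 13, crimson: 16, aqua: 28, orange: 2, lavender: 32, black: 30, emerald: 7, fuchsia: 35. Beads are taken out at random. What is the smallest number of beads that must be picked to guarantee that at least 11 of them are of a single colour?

91

An adversary could hand out at most 10 beads per colour (turquoise, orange, emerald run out sooner): 1 + 10 + 10 + 10 + 10 + 10 + 2 + 10 + 10 + 7 + 10 = 90 beads and still no colour has 11.
Pigeonhole: one more bead lands in a colour already at 10, so 91 draws are enough and 90 are not.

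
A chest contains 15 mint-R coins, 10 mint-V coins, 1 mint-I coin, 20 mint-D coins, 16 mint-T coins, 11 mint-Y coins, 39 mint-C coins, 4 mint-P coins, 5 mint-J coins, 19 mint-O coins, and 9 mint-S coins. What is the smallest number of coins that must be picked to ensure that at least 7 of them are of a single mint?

Put each drawn coin into a box by mint. The largest draw with every box below 7 takes min(count, 6) from each mint; mints with fewer than 6 contribute all they have.
Σ min(cᵢ, 6) = 6 + 6 + 1 + 6 + 6 + 6 + 6 + 4 + 5 + 6 + 6 = 58.
Draw number 58 + 1 = 59 must push one box to 7.

59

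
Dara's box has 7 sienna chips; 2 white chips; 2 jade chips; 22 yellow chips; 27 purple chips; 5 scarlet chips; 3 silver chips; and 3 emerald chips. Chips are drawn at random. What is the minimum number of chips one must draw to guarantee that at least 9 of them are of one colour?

39

By the pigeonhole principle, put each drawn chip into a box by colour. The largest draw with every box below 9 takes min(count, 8) from each colour; colours with fewer than 8 contribute all they have.
Σ min(cᵢ, 8) = 7 + 2 + 2 + 8 + 8 + 5 + 3 + 3 = 38.
Draw number 38 + 1 = 39 must push one box to 9.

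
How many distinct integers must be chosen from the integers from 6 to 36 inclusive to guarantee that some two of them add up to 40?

18

A set avoiding the sum 40 can contain at most one of each pair {x, 40−x}, plus the 3 elements whose complement lies outside the range or equal to its own complement.
The integers 20, …, 36 (17 of them) are such a set: any two sum to at least 20+21 = 41 > 40.
By the pigeonhole principle, any 18th integer completes one of the 14 pairs, so 18 choices force a sum of 40.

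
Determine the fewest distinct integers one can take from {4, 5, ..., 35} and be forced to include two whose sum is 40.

18

A set avoiding the sum 40 can contain at most one of each pair {x, 40−x}, plus the 2 elements whose complement lies outside the range or equal to its own complement.
The integers 4, …, 20 (17 of them) are such a set: any two sum to at least 4+5 = 9 and at most 19+20 = 39 < 40.
Any 18th integer completes one of the 15 pairs, so 18 choices force a sum of 40.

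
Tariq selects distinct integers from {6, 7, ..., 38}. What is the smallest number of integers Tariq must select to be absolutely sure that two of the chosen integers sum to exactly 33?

Group the elements by complementary pair {x, 33−x}: {6,27}, {7,26}, {8,25}, …, giving 11 two-element pairs and 11 integers whose partner 33−x falls outside [6,38].
Treating each of those 22 groups as a pigeonhole, one can pick one integer per group — 22 integers — with no two summing to 33.
The 23rd integer lands in an occupied pair, forcing a sum of 33.

23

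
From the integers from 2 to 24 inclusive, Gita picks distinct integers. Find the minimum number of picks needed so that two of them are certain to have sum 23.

14

Two chosen integers sum to 23 exactly when both halves of some pair {x, 23−x} with 2 ≤ x ≤ 23−x ≤ 21 are chosen — 10 such pairs.
The remaining 3 elements (those with no distinct partner in range) can never complete a 23-sum, so the worst case takes all of them and one from each pair: 3 + 10 = 13.
By the pigeonhole principle, the 14th integer has to be the second member of some pair, so 13 + 1 = 14.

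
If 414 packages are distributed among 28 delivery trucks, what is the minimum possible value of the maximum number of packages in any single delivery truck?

The 28 delivery trucks are the holes and the 414 packages are the pigeons.
If every delivery truck held at most 14 packages, the total would be at most 28 × 14 = 392, which is less than 414.
So some delivery truck holds at least ⌈414/28⌉ = 15 packages.

15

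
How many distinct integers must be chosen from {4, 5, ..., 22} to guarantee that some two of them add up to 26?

11

Group the elements by complementary pair {x, 26−x}: {4,22}, {5,21}, {6,20}, …, giving 9 two-element pairs and the single value 13 (it cannot pair with itself since the integers are distinct).
By pigeonhole, treating each of those 10 groups as a pigeonhole, one can pick one integer per group — 10 integers — with no two summing to 26.
The 11th integer lands in an occupied pair, forcing a sum of 26.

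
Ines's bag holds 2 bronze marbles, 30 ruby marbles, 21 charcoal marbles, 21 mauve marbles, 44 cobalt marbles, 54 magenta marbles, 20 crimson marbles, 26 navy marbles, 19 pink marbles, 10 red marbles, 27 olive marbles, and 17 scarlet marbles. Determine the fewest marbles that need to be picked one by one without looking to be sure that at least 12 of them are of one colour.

123

By pigeonhole, put each drawn marble into a box by colour. The largest draw with every box below 12 takes min(count, 11) from each colour; colours with fewer than 11 contribute all they have.
Σ min(cᵢ, 11) = 2 + 11 + 11 + 11 + 11 + 11 + 11 + 11 + 11 + 10 + 11 + 11 = 122.
Draw number 122 + 1 = 123 must push one box to 12.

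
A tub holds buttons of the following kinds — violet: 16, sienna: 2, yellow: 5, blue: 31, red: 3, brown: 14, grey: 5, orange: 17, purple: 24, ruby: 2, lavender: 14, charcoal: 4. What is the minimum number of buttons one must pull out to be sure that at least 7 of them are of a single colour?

58

By pigeonhole, put each drawn button into a box by colour. The largest draw with every box below 7 takes min(count, 6) from each colour; colours with fewer than 6 contribute all they have.
Σ min(cᵢ, 6) = 6 + 2 + 5 + 6 + 3 + 6 + 5 + 6 + 6 + 2 + 6 + 4 = 57.
Draw number 57 + 1 = 58 must push one box to 7.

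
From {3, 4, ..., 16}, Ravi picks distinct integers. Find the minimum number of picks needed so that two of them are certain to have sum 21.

9

Two chosen integers sum to 21 exactly when both halves of some pair {x, 21−x} with 5 ≤ x ≤ 21−x ≤ 16 are chosen — 6 such pairs.
The remaining 2 elements (those with no distinct partner in range) can never complete a 21-sum, so the worst case takes all of them and one from each pair: 2 + 6 = 8.
The 9th integer has to be the second member of some pair, so 8 + 1 = 9.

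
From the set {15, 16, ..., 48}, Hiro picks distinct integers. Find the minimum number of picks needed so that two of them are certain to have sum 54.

Two chosen integers sum to 54 exactly when both halves of some pair {x, 54−x} with 15 ≤ x ≤ 54−x ≤ 39 are chosen — 12 such pairs.
The remaining 10 elements (those with no distinct partner in range) can never complete a 54-sum, so the worst case takes all of them and one from each pair: 10 + 12 = 22.
By pigeonhole, the 23rd integer has to be the second member of some pair, so 22 + 1 = 23.

23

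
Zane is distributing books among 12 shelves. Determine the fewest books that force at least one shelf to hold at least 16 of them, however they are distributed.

With 180 books one could put exactly 15 in each of the 12 shelves, and no shelf would reach 16.
Pigeonhole: one more book must land in a shelf that already has 15, giving it 16.
So 12 × 15 + 1 = 181 books are required.

181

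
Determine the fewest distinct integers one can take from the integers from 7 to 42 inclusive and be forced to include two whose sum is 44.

22

A set avoiding the sum 44 can contain at most one of each pair {x, 44−x}, plus the 6 elements whose complement lies outside the range or equal to its own complement.
The integers 22, …, 42 (21 of them) are such a set: any two sum to at least 22+23 = 45 > 44.
Pigeonhole: any 22nd integer completes one of the 15 pairs, so 22 choices force a sum of 44.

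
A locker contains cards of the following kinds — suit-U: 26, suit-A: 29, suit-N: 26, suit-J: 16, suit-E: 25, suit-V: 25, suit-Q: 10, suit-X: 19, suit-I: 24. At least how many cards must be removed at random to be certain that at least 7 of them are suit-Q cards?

197

In the worst case for collecting suit-Q cards, every non-suit-Q card comes out first.
There are 26 + 29 + 26 + 16 + 25 + 25 + 19 + 24 = 190 non-suit-Q cards altogether.
After those, each further card must be suit-Q, so 190 + 7 = 197 draws guarantee 7 suit-Q cards.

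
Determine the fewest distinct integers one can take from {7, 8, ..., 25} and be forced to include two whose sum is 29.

A set avoiding the sum 29 can contain at most one of each pair {x, 29−x}, plus the 3 elements whose complement lies outside the range.
The integers 15, …, 25 (11 of them) are such a set: any two sum to at least 15+16 = 31 > 29.
Any 12th integer completes one of the 8 pairs, so 12 choices force a sum of 29.

12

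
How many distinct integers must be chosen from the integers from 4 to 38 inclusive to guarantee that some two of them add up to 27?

26

Two chosen integers sum to 27 exactly when both halves of some pair {x, 27−x} with 4 ≤ x ≤ 27−x ≤ 23 are chosen — 10 such pairs.
The remaining 15 elements (those with no distinct partner in range) can never complete a 27-sum, so the worst case takes all of them and one from each pair: 15 + 10 = 25.
The 26th integer has to be the second member of some pair, so 25 + 1 = 26.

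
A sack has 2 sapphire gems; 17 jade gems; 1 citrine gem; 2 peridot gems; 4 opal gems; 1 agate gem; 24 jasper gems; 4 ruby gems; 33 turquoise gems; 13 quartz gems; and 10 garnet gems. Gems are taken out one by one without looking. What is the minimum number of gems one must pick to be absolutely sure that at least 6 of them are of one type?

An adversary could hand out at most 5 gems per type (6 types run out sooner): 2 + 5 + 1 + 2 + 4 + 1 + 5 + 4 + 5 + 5 + 5 = 39 gems and still no type has 6.
By pigeonhole, one more gem lands in a type already at 5, so 40 draws are enough and 39 are not.

40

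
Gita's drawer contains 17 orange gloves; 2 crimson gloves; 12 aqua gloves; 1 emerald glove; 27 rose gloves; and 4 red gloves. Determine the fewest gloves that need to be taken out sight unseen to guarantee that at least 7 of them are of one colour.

26

By the pigeonhole principle, put each drawn glove into a box by colour. The largest draw with every box below 7 takes min(count, 6) from each colour; colours with fewer than 6 contribute all they have.
Σ min(cᵢ, 6) = 6 + 2 + 6 + 1 + 6 + 4 = 25.
Draw number 25 + 1 = 26 must push one box to 7.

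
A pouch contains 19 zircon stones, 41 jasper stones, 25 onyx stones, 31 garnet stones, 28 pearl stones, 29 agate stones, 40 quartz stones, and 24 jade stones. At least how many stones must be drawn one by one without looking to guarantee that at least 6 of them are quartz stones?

In the worst case for collecting quartz stones, every non-quartz stone comes out first.
There are 19 + 41 + 25 + 31 + 28 + 29 + 24 = 197 non-quartz stones altogether.
After those, each further stone must be quartz, so 197 + 6 = 203 draws guarantee 6 quartz stones.

203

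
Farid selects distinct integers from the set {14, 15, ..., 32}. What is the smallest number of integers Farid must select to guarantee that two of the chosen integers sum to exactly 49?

12

A set avoiding the sum 49 can contain at most one of each pair {x, 49−x}, plus the 3 elements whose complement lies outside the range.
The integers 14, …, 24 (11 of them) are such a set: any two sum to at least 14+15 = 29 and at most 23+24 = 47 < 49.
Any 12th integer completes one of the 8 pairs, so 12 choices force a sum of 49.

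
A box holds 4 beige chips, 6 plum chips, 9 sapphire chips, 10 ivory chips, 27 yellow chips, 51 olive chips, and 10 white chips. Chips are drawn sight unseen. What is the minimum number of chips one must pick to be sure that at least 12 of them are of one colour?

The 7 colours are the holes; the chips drawn are the pigeons.
To avoid 12 of any one colour, the worst case takes at most 11 of each colour, or every chip of a colour that has fewer than 11.
That gives 4 + 6 + 9 + 10 + 11 + 11 + 10 = 61 chips with no colour reaching 12.
The next chip forces some colour to 12, so 61 + 1 = 62.

62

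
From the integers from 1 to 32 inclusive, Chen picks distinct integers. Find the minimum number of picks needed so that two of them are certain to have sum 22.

Two chosen integers sum to 22 exactly when both halves of some pair {x, 22−x} with 1 ≤ x ≤ 22−x ≤ 21 are chosen — 10 such pairs.
The remaining 12 elements (those with no distinct partner in range) can never complete a 22-sum, so the worst case takes all of them and one from each pair: 12 + 10 = 22.
By pigeonhole, the 23rd integer has to be the second member of some pair, so 22 + 1 = 23.

23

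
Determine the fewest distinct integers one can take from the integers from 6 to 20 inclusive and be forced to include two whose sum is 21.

Two chosen integers sum to 21 exactly when both halves of some pair {x, 21−x} with 6 ≤ x ≤ 21−x ≤ 15 are chosen — 5 such pairs.
The remaining 5 elements (those with no distinct partner in range) can never complete a 21-sum, so the worst case takes all of them and one from each pair: 5 + 5 = 10.
The 11th integer has to be the second member of some pair, so 10 + 1 = 11.

11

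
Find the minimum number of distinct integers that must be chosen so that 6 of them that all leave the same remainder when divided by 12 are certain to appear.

The 12 residue classes mod 12 are the pigeonholes.
With 60 integers one could put 5 in each residue class and have no class reach 6.
The 61st integer pushes some class to 6, so 12·5 + 1 = 61.

61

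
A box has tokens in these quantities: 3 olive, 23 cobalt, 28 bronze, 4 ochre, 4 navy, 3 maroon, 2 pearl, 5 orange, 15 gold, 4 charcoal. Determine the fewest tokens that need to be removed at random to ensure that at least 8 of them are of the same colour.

47

By pigeonhole, put each drawn token into a box by colour. The largest draw with every box below 8 takes min(count, 7) from each colour; colours with fewer than 7 contribute all they have.
Σ min(cᵢ, 7) = 3 + 7 + 7 + 4 + 4 + 3 + 2 + 5 + 7 + 4 = 46.
Draw number 46 + 1 = 47 must push one box to 8.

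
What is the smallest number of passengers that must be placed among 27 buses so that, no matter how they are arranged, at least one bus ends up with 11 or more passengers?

271

With 270 passengers one could put exactly 10 in each of the 27 buses, and no bus would reach 11.
By the pigeonhole principle, one more passenger must land in a bus that already has 10, giving it 11.
So 27 × 10 + 1 = 271 passengers are required.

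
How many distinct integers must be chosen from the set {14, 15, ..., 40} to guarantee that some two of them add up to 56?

16

Two chosen integers sum to 56 exactly when both halves of some pair {x, 56−x} with 16 ≤ x ≤ 56−x ≤ 40 are chosen — 12 such pairs.
The remaining 3 elements (those with no distinct partner in range) can never complete a 56-sum, so the worst case takes all of them and one from each pair: 3 + 12 = 15.
The 16th integer has to be the second member of some pair, so 15 + 1 = 16.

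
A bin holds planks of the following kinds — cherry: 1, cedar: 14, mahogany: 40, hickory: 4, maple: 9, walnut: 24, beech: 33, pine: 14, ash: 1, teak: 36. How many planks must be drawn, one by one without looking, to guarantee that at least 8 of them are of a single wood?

56

Put each drawn plank into a box by wood. The largest draw with every box below 8 takes min(count, 7) from each wood; woods with fewer than 7 contribute all they have.
Σ min(cᵢ, 7) = 1 + 7 + 7 + 4 + 7 + 7 + 7 + 7 + 1 + 7 = 55.
Draw number 55 + 1 = 56 must push one box to 8.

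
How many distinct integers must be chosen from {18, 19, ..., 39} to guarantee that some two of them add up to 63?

Two chosen integers sum to 63 exactly when both halves of some pair {x, 63−x} with 24 ≤ x ≤ 63−x ≤ 39 are chosen — 8 such pairs.
The remaining 6 elements (those with no distinct partner in range) can never complete a 63-sum, so the worst case takes all of them and one from each pair: 6 + 8 = 14.
The 15th integer has to be the second member of some pair, so 14 + 1 = 15.

15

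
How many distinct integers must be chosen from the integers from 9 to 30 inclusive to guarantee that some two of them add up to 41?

Two chosen integers sum to 41 exactly when both halves of some pair {x, 41−x} with 11 ≤ x ≤ 41−x ≤ 30 are chosen — 10 such pairs.
The remaining 2 elements (those with no distinct partner in range) can never complete a 41-sum, so the worst case takes all of them and one from each pair: 2 + 10 = 12.
By the pigeonhole principle, the 13th integer has to be the second member of some pair, so 12 + 1 = 13.

13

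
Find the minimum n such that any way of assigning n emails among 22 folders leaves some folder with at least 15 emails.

With 308 emails one could put exactly 14 in each of the 22 folders, and no folder would reach 15.
By pigeonhole, one more email must land in a folder that already has 14, giving it 15.
So 22 × 14 + 1 = 309 emails are required.

309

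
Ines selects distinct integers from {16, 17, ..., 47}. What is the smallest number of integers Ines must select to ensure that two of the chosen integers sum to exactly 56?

21

A set avoiding the sum 56 can contain at most one of each pair {x, 56−x}, plus the 8 elements whose complement lies outside the range or equal to its own complement.
The integers 28, …, 47 (20 of them) are such a set: any two sum to at least 28+29 = 57 > 56.
By the pigeonhole principle, any 21st integer completes one of the 12 pairs, so 21 choices force a sum of 56.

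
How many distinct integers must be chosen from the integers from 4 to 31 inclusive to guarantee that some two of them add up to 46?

21

A set avoiding the sum 46 can contain at most one of each pair {x, 46−x}, plus the 12 elements whose complement lies outside the range or equal to its own complement.
The integers 4, …, 23 (20 of them) are such a set: any two sum to at least 4+5 = 9 and at most 22+23 = 45 < 46.
Any 21st integer completes one of the 8 pairs, so 21 choices force a sum of 46.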